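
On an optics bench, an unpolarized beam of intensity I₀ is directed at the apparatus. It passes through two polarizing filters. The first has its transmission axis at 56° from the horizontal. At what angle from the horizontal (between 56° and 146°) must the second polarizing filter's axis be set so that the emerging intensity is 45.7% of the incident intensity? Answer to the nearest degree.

Unpolarized light through the first polarizer → I₁ = ½ I₀, now polarized at 56°.
Need I₂/I₀ = 0.457, so cos²(θ − 56°) = 0.457 / 0.5 = 0.914.
θ − 56° = arccos(√0.914) = 17.1°, giving θ ≈ 56 + 17.1 = 73.1°.

θ ≈ 73°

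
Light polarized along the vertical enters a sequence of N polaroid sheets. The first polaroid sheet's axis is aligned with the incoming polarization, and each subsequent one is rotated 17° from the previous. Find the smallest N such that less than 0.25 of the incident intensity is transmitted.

N = 17

First polarizer is aligned with the polarization: full transmission.
Each further stage multiplies by cos²(17°) = 0.9145.
After N polarizers: T = 0.9145^(N−1). Require T < 0.25 ⇒ N−1 > ln(0.25)/ln(0.9145) = 15.51, so N−1 ≥ 16 and N = 17.
Check: N=17 gives T = 0.2394 < 0.25; N=16 gives T = 0.2618.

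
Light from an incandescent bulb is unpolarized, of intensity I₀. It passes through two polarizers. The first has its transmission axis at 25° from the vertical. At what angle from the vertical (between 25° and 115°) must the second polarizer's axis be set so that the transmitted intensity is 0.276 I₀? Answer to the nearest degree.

θ ≈ 67°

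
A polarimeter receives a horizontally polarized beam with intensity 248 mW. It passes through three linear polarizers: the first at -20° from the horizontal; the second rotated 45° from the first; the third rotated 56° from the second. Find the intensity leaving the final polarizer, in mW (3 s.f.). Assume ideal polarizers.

By Malus's law, I₁ = 248 mW · cos²(20°) = 219 mW.
I₂ = I₁ · cos²(45°) = 219 · 0.5 = 109.5 mW.
I₃ = I₂ · cos²(56°) = 109.5 · 0.3127 = 34.24 mW.

I ≈ 34.2 mW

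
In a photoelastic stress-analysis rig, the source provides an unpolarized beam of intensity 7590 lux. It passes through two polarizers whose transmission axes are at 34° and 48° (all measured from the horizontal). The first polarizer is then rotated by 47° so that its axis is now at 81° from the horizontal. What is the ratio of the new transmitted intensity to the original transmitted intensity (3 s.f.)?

Before rotation:
Unpolarized light through the first polarizer → I₁ = ½ I₀, now polarized at 34°.
I₂ = I₁ cos²(48° − 34°) = 0.5 I₀ · cos²(14°) = 0.4707 I₀.
After rotation:
Unpolarized light through the first polarizer → I₁ = ½ I₀, now polarized at 81°.
I₂ = I₁ cos²(48° − 81°) = 0.5 I₀ · cos²(33°) = 0.3517 I₀.
Ratio = 0.3517 / 0.4707 = 0.7471.

I_new/I_old ≈ 0.747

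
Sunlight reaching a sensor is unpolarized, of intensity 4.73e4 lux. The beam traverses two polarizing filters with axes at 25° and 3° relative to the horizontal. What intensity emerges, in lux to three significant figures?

I ≈ 2.03e4 lux

Unpolarized light through the first polarizer → I₁ = 4.73e4 lux/2 = 2.365e+04 lux, polarized at 25°.
I₂ = I₁ · cos²(22°) = 2.365e+04 · 0.8597 = 2.033e+04 lux.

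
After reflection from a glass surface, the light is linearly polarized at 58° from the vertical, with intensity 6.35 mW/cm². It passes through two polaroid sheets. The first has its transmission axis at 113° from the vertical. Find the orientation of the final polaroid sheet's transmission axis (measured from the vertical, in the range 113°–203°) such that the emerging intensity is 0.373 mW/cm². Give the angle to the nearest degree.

θ ≈ 178°

I₁ = I₀ cos²(113° − 58°) = I₀ cos²(55°) = 0.329 I₀.
Target fraction: 0.373 / 6.35 mW/cm² = 0.05874 of I₀.
Need I₂/I₀ = 0.05874, so cos²(θ − 113°) = 0.05874 / 0.329 = 0.1785.
θ − 113° = arccos(√0.1785) = 65.0°, giving θ ≈ 113 + 65.0 = 178.0°.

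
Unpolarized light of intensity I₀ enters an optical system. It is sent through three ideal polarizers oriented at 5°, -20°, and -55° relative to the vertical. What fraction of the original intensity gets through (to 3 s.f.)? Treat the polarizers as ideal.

≈ 0.276 I₀

Unpolarized light through the first polarizer → I₁ = ½ I₀, now polarized at 5°.
I₂ = I₁ cos²(-20° − 5°) = 0.5 I₀ · cos²(25°) = 0.4107 I₀.
I₃ = I₂ cos²(-55° + 20°) = 0.4107 I₀ · cos²(35°) = 0.2756 I₀.
Transmitted fraction = 0.2756.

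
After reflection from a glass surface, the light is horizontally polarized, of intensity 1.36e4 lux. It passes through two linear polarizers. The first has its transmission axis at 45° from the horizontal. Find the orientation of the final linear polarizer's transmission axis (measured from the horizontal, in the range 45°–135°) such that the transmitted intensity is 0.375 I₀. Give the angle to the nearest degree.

By Malus's law, I₁ = I₀ cos²(45° − 0°) = I₀ cos²(45°) = 0.5 I₀.
Need I₂/I₀ = 0.375, so cos²(θ − 45°) = 0.375 / 0.5 = 0.75.
θ − 45° = arccos(√0.75) = 30.0°, giving θ ≈ 45 + 30.0 = 75.0°.

θ ≈ 75°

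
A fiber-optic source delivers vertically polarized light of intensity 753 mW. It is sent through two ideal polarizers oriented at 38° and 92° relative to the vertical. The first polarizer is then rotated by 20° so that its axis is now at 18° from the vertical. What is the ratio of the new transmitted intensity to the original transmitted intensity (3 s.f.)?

Before rotation:
By Malus's law, I₁ = I₀ cos²(38° − 0°) = I₀ cos²(38°) = 0.621 I₀.
I₂ = I₁ cos²(92° − 38°) = 0.621 I₀ · cos²(54°) = 0.2145 I₀.
After rotation:
I₁ = I₀ cos²(18° − 0°) = I₀ cos²(18°) = 0.9045 I₀.
I₂ = I₁ cos²(92° − 18°) = 0.9045 I₀ · cos²(74°) = 0.06872 I₀.
Ratio = 0.06872 / 0.2145 = 0.3203.

I_new/I_old ≈ 0.320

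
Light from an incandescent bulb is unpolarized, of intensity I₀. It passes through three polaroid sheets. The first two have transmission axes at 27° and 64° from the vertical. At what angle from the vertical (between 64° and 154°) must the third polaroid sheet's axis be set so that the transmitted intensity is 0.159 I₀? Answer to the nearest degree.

θ ≈ 109°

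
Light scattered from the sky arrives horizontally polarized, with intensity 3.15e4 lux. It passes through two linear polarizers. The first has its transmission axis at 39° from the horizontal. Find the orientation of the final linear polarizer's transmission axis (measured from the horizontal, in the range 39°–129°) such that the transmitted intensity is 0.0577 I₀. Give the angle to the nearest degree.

θ ≈ 111°

I₁ = I₀ cos²(39° − 0°) = I₀ cos²(39°) = 0.604 I₀.
Need I₂/I₀ = 0.0577, so cos²(θ − 39°) = 0.0577 / 0.604 = 0.09554.
θ − 39° = arccos(√0.09554) = 72.0°, giving θ ≈ 39 + 72.0 = 111.0°.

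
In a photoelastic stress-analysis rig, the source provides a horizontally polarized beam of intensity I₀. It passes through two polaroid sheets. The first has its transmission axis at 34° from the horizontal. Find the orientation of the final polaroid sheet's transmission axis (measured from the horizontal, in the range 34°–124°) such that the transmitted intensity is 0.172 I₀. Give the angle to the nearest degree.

θ ≈ 94°

I₁ = I₀ cos²(34° − 0°) = I₀ cos²(34°) = 0.6873 I₀.
Need I₂/I₀ = 0.172, so cos²(θ − 34°) = 0.172 / 0.6873 = 0.2503.
θ − 34° = arccos(√0.2503) = 60.0°, giving θ ≈ 34 + 60.0 = 94.0°.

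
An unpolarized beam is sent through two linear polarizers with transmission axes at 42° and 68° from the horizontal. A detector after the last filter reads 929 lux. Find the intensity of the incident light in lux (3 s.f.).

I₀ ≈ 2300 lux

Unpolarized light through the first polarizer → I₁ = ½ I₀, now polarized at 42°.
I₂ = I₁ cos²(68° − 42°) = 0.5 I₀ · cos²(26°) = 0.4039 I₀.
So 929 lux = 0.4039 I₀, giving I₀ = 929/0.4039 = 2300 lux.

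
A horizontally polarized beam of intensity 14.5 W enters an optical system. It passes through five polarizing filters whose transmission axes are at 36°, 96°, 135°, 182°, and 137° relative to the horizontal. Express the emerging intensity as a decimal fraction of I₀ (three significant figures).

By Malus's law, I₁ = 14.5 W · cos²(36°) = 9.49 W.
I₂ = I₁ · cos²(60°) = 9.49 · 0.25 = 2.373 W.
I₃ = I₂ · cos²(39°) = 2.373 · 0.604 = 1.433 W.
I₄ = I₃ · cos²(47°) = 1.433 · 0.4651 = 0.6665 W.
I₅ = I₄ · cos²(45°) = 0.6665 · 0.5 = 0.3332 W.
Transmitted fraction = 0.02298.

I/I₀ ≈ 0.0230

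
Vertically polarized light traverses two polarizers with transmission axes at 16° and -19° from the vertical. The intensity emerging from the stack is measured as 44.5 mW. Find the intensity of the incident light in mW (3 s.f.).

I₁ = I₀ cos²(16° − 0°) = I₀ cos²(16°) = 0.924 I₀.
I₂ = I₁ cos²(-19° − 16°) = 0.924 I₀ · cos²(35°) = 0.62 I₀.
So 44.5 mW = 0.62 I₀, giving I₀ = 44.5/0.62 = 71.77 mW.

I₀ ≈ 71.8 mW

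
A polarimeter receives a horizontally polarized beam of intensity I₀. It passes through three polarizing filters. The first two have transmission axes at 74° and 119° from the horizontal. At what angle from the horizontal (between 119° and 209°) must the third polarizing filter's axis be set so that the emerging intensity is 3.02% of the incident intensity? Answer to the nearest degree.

θ ≈ 146°

By Malus's law, I₁ = I₀ cos²(74° − 0°) = I₀ cos²(74°) = 0.07598 I₀.
I₂ = I₁ cos²(119° − 74°) = 0.07598 I₀ · cos²(45°) = 0.03799 I₀.
Need I₃/I₀ = 0.0302, so cos²(θ − 119°) = 0.0302 / 0.03799 = 0.795.
θ − 119° = arccos(√0.795) = 26.9°, giving θ ≈ 119 + 26.9 = 145.9°.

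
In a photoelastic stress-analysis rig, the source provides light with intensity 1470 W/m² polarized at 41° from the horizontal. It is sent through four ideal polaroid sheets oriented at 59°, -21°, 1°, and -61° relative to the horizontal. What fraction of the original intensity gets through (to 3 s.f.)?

I/I₀ ≈ 0.00517

By Malus's law, I₁ = 1470 W/m² · cos²(18°) = 1330 W/m².
I₂ = I₁ · cos²(80°) = 1330 · 0.03015 = 40.09 W/m².
I₃ = I₂ · cos²(22°) = 40.09 · 0.8597 = 34.47 W/m².
I₄ = I₃ · cos²(62°) = 34.47 · 0.2204 = 7.597 W/m².
Transmitted fraction = 0.005168.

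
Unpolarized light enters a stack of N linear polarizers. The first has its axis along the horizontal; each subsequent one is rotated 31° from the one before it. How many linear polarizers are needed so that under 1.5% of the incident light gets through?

N = 13

First polarizer halves the unpolarized light: factor 1/2.
Each further stage multiplies by cos²(31°) = 0.7347.
After N polarizers: T = 0.5·0.7347^(N−1). Require T < 0.015 ⇒ N−1 > ln(0.015/0.5)/ln(0.7347) = 11.38, so N−1 ≥ 12 and N = 13.
Check: N=13 gives T = 0.01237 < 0.015; N=12 gives T = 0.01684.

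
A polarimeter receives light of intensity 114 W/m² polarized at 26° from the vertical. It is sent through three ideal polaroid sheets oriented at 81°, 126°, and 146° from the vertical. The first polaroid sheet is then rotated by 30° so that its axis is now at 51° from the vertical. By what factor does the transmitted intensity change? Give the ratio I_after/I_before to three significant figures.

I_new/I_old ≈ 0.334

Before rotation:
I₁ = I₀ cos²(81° − 26°) = I₀ cos²(55°) = 0.329 I₀.
I₂ = I₁ cos²(126° − 81°) = 0.329 I₀ · cos²(45°) = 0.1645 I₀.
I₃ = I₂ cos²(146° − 126°) = 0.1645 I₀ · cos²(20°) = 0.1453 I₀.
After rotation:
I₁ = I₀ cos²(51° − 26°) = I₀ cos²(25°) = 0.8214 I₀.
I₂ = I₁ cos²(126° − 51°) = 0.8214 I₀ · cos²(75°) = 0.05502 I₀.
I₃ = I₂ cos²(146° − 126°) = 0.05502 I₀ · cos²(20°) = 0.04859 I₀.
Ratio = 0.04859 / 0.1453 = 0.3345.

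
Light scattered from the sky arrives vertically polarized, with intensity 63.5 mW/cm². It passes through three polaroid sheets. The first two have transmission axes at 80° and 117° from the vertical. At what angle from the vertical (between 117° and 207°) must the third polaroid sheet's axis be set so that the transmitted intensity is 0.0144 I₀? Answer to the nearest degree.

I₁ = I₀ cos²(80° − 0°) = I₀ cos²(80°) = 0.03015 I₀.
I₂ = I₁ cos²(117° − 80°) = 0.03015 I₀ · cos²(37°) = 0.01923 I₀.
Need I₃/I₀ = 0.0144, so cos²(θ − 117°) = 0.0144 / 0.01923 = 0.7487.
θ − 117° = arccos(√0.7487) = 30.1°, giving θ ≈ 117 + 30.1 = 147.1°.

θ ≈ 147°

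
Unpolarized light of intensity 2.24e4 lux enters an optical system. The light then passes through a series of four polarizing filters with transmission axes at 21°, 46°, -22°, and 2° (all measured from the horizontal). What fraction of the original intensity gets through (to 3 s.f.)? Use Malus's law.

Unpolarized light through the first polarizer → I₁ = 2.24e4 lux/2 = 1.12e+04 lux, polarized at 21°.
I₂ = I₁ · cos²(25°) = 1.12e+04 · 0.8214 = 9200 lux.
I₃ = I₂ · cos²(68°) = 9200 · 0.1403 = 1291 lux.
I₄ = I₃ · cos²(24°) = 1291 · 0.8346 = 1077 lux.
Transmitted fraction = 0.0481.

I/I₀ ≈ 0.0481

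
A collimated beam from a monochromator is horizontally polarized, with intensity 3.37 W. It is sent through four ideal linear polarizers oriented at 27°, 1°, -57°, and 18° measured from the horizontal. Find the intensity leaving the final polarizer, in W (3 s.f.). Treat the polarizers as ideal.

By Malus's law, I₁ = 3.37 W · cos²(27°) = 2.675 W.
I₂ = I₁ · cos²(26°) = 2.675 · 0.8078 = 2.161 W.
I₃ = I₂ · cos²(58°) = 2.161 · 0.2808 = 0.6069 W.
I₄ = I₃ · cos²(75°) = 0.6069 · 0.06699 = 0.04066 W.

I ≈ 0.0407 W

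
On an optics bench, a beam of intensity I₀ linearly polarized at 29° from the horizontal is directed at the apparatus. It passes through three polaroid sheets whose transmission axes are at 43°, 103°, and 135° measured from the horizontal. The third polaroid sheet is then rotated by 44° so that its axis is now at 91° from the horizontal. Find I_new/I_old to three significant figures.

I_new/I_old ≈ 1.33

Before rotation:
By Malus's law, I₁ = I₀ cos²(43° − 29°) = I₀ cos²(14°) = 0.9415 I₀.
I₂ = I₁ cos²(103° − 43°) = 0.9415 I₀ · cos²(60°) = 0.2354 I₀.
I₃ = I₂ cos²(135° − 103°) = 0.2354 I₀ · cos²(32°) = 0.1693 I₀.
After rotation:
I₁ = I₀ cos²(43° − 29°) = I₀ cos²(14°) = 0.9415 I₀.
I₂ = I₁ cos²(103° − 43°) = 0.9415 I₀ · cos²(60°) = 0.2354 I₀.
I₃ = I₂ cos²(91° − 103°) = 0.2354 I₀ · cos²(12°) = 0.2252 I₀.
Ratio = 0.2252 / 0.1693 = 1.33.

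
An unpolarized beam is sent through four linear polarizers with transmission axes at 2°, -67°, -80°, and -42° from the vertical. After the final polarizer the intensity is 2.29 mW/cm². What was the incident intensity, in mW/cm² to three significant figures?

I₀ ≈ 60.5 mW/cm²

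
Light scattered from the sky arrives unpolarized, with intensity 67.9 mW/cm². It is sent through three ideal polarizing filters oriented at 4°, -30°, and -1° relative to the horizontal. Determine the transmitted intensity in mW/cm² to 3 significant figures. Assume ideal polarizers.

I ≈ 17.8 mW/cm²

Unpolarized light through the first polarizer → I₁ = 67.9 mW/cm²/2 = 33.95 mW/cm², polarized at 4°.
I₂ = I₁ · cos²(34°) = 33.95 · 0.6873 = 23.33 mW/cm².
I₃ = I₂ · cos²(29°) = 23.33 · 0.765 = 17.85 mW/cm².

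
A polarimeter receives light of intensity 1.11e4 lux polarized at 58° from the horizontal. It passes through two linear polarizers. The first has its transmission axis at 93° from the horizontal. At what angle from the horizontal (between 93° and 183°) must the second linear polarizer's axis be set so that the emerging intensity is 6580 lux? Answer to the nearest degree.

I₁ = I₀ cos²(93° − 58°) = I₀ cos²(35°) = 0.671 I₀.
Target fraction: 6580 / 1.11e4 lux = 0.5928 of I₀.
Need I₂/I₀ = 0.5928, so cos²(θ − 93°) = 0.5928 / 0.671 = 0.8834.
θ − 93° = arccos(√0.8834) = 20.0°, giving θ ≈ 93 + 20.0 = 113.0°.

θ ≈ 113°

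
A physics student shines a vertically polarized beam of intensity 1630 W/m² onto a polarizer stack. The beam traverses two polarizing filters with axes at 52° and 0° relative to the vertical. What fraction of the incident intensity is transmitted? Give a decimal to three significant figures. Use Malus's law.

I/I₀ ≈ 0.144

By Malus's law, I₁ = 1630 W/m² · cos²(52°) = 617.8 W/m².
I₂ = I₁ · cos²(52°) = 617.8 · 0.379 = 234.2 W/m².
Transmitted fraction = 0.1437.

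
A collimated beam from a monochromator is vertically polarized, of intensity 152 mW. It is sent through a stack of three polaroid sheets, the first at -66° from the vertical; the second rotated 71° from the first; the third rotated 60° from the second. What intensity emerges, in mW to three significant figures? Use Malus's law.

I ≈ 0.666 mW

By Malus's law, I₁ = 152 mW · cos²(66°) = 25.15 mW.
I₂ = I₁ · cos²(71°) = 25.15 · 0.106 = 2.665 mW.
I₃ = I₂ · cos²(60°) = 2.665 · 0.25 = 0.6663 mW.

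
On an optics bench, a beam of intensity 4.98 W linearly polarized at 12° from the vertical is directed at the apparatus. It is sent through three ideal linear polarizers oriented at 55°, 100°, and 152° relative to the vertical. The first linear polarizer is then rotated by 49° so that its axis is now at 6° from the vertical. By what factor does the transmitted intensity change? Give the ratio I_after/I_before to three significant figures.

Before rotation:
By Malus's law, I₁ = I₀ cos²(55° − 12°) = I₀ cos²(43°) = 0.5349 I₀.
I₂ = I₁ cos²(100° − 55°) = 0.5349 I₀ · cos²(45°) = 0.2674 I₀.
I₃ = I₂ cos²(152° − 100°) = 0.2674 I₀ · cos²(52°) = 0.1014 I₀.
After rotation:
I₁ = I₀ cos²(6° − 12°) = I₀ cos²(6°) = 0.9891 I₀.
Angle between axes 1 and 2: 86°. I₂ = 0.9891 I₀ · cos²(86°) = 0.004813 I₀.
I₃ = I₂ cos²(152° − 100°) = 0.004813 I₀ · cos²(52°) = 0.001824 I₀.
Ratio = 0.001824 / 0.1014 = 0.018.

I_new/I_old ≈ 0.0180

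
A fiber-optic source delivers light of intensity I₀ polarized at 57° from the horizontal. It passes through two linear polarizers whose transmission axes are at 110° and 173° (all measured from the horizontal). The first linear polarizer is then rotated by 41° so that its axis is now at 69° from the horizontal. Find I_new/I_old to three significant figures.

I_new/I_old ≈ 0.750

Before rotation:
By Malus's law, I₁ = I₀ cos²(110° − 57°) = I₀ cos²(53°) = 0.3622 I₀.
I₂ = I₁ cos²(173° − 110°) = 0.3622 I₀ · cos²(63°) = 0.07465 I₀.
After rotation:
I₁ = I₀ cos²(69° − 57°) = I₀ cos²(12°) = 0.9568 I₀.
Angle between axes 1 and 2: 76°. I₂ = 0.9568 I₀ · cos²(76°) = 0.056 I₀.
Ratio = 0.056 / 0.07465 = 0.7501.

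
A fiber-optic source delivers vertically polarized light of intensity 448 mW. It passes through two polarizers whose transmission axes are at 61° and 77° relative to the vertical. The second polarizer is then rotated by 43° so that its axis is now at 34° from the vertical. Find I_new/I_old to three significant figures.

Before rotation:
I₁ = I₀ cos²(61° − 0°) = I₀ cos²(61°) = 0.235 I₀.
I₂ = I₁ cos²(77° − 61°) = 0.235 I₀ · cos²(16°) = 0.2172 I₀.
After rotation:
I₁ = I₀ cos²(61° − 0°) = I₀ cos²(61°) = 0.235 I₀.
I₂ = I₁ cos²(34° − 61°) = 0.235 I₀ · cos²(27°) = 0.1866 I₀.
Ratio = 0.1866 / 0.2172 = 0.8592.

I_new/I_old ≈ 0.859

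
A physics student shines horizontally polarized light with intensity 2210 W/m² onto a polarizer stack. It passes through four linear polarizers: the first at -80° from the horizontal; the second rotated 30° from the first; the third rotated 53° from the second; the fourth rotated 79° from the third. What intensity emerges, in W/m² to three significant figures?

I ≈ 0.659 W/m²

I₁ = 2210 W/m² · cos²(80°) = 66.64 W/m².
I₂ = I₁ · cos²(30°) = 66.64 · 0.75 = 49.98 W/m².
I₃ = I₂ · cos²(53°) = 49.98 · 0.3622 = 18.1 W/m².
I₄ = I₃ · cos²(79°) = 18.1 · 0.03641 = 0.659 W/m².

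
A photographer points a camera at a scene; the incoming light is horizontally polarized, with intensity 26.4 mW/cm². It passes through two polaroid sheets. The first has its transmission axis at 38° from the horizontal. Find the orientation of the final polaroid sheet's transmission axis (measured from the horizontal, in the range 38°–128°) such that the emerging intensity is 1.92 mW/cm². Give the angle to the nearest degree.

By Malus's law, I₁ = I₀ cos²(38° − 0°) = I₀ cos²(38°) = 0.621 I₀.
Target fraction: 1.92 / 26.4 mW/cm² = 0.07273 of I₀.
Need I₂/I₀ = 0.07273, so cos²(θ − 38°) = 0.07273 / 0.621 = 0.1171.
θ − 38° = arccos(√0.1171) = 70.0°, giving θ ≈ 38 + 70.0 = 108.0°.

θ ≈ 108°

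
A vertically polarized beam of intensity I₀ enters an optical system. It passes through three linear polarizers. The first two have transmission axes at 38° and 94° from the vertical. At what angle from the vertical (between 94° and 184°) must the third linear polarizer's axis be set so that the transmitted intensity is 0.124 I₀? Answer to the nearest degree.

θ ≈ 131°

I₁ = I₀ cos²(38° − 0°) = I₀ cos²(38°) = 0.621 I₀.
I₂ = I₁ cos²(94° − 38°) = 0.621 I₀ · cos²(56°) = 0.1942 I₀.
Need I₃/I₀ = 0.124, so cos²(θ − 94°) = 0.124 / 0.1942 = 0.6386.
θ − 94° = arccos(√0.6386) = 37.0°, giving θ ≈ 94 + 37.0 = 131.0°.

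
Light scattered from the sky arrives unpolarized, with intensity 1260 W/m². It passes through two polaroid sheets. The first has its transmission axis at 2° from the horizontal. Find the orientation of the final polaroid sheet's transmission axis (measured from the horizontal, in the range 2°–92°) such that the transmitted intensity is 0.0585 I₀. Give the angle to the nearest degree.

θ ≈ 72°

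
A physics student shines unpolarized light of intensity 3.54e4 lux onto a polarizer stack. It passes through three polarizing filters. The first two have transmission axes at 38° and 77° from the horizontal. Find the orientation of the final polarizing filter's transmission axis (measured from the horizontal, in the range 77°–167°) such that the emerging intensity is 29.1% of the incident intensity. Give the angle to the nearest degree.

Unpolarized light through the first polarizer → I₁ = ½ I₀, now polarized at 38°.
I₂ = I₁ cos²(77° − 38°) = 0.5 I₀ · cos²(39°) = 0.302 I₀.
Need I₃/I₀ = 0.291, so cos²(θ − 77°) = 0.291 / 0.302 = 0.9636.
θ − 77° = arccos(√0.9636) = 11.0°, giving θ ≈ 77 + 11.0 = 88.0°.

θ ≈ 88°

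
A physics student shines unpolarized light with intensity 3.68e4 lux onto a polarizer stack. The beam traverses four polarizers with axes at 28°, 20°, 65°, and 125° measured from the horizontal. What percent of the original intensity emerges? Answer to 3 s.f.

Unpolarized light through the first polarizer → I₁ = 3.68e4 lux/2 = 1.84e+04 lux, polarized at 28°.
I₂ = I₁ · cos²(8°) = 1.84e+04 · 0.9806 = 1.804e+04 lux.
I₃ = I₂ · cos²(45°) = 1.804e+04 · 0.5 = 9022 lux.
I₄ = I₃ · cos²(60°) = 9022 · 0.25 = 2255 lux.
That is 6.129% of the incident intensity.

≈ 6.13%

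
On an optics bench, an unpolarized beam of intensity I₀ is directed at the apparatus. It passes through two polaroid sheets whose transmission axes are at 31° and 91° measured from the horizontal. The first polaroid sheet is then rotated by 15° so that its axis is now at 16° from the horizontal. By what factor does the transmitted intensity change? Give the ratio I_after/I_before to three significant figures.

I_new/I_old ≈ 0.268

Before rotation:
Unpolarized light through the first polarizer → I₁ = ½ I₀, now polarized at 31°.
I₂ = I₁ cos²(91° − 31°) = 0.5 I₀ · cos²(60°) = 0.125 I₀.
After rotation:
Unpolarized light through the first polarizer → I₁ = ½ I₀, now polarized at 16°.
I₂ = I₁ cos²(91° − 16°) = 0.5 I₀ · cos²(75°) = 0.03349 I₀.
Ratio = 0.03349 / 0.125 = 0.2679.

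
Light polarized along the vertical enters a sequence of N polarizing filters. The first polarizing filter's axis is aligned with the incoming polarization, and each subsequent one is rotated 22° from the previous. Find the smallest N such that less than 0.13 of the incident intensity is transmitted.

N = 15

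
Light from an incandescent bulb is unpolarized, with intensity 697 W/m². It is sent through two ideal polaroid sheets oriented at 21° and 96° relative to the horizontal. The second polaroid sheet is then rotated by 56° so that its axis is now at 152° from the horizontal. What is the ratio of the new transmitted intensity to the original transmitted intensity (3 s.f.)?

Before rotation:
Unpolarized light through the first polarizer → I₁ = ½ I₀, now polarized at 21°.
I₂ = I₁ cos²(96° − 21°) = 0.5 I₀ · cos²(75°) = 0.03349 I₀.
After rotation:
Unpolarized light through the first polarizer → I₁ = ½ I₀, now polarized at 21°.
Angle between axes 1 and 2: 49°. I₂ = 0.5 I₀ · cos²(49°) = 0.2152 I₀.
Ratio = 0.2152 / 0.03349 = 6.425.

I_new/I_old ≈ 6.43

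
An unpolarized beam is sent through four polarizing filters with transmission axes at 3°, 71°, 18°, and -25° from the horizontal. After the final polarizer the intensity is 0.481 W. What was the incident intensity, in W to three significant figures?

Unpolarized light through the first polarizer → I₁ = ½ I₀, now polarized at 3°.
I₂ = I₁ cos²(71° − 3°) = 0.5 I₀ · cos²(68°) = 0.07017 I₀.
I₃ = I₂ cos²(18° − 71°) = 0.07017 I₀ · cos²(53°) = 0.02541 I₀.
I₄ = I₃ cos²(-25° − 18°) = 0.02541 I₀ · cos²(43°) = 0.01359 I₀.
So 0.481 W = 0.01359 I₀, giving I₀ = 0.481/0.01359 = 35.39 W.

I₀ ≈ 35.4 W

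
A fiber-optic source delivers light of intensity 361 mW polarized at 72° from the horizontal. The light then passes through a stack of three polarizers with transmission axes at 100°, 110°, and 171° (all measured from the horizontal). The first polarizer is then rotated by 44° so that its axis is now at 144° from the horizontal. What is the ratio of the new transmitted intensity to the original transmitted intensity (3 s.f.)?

Before rotation:
I₁ = I₀ cos²(100° − 72°) = I₀ cos²(28°) = 0.7796 I₀.
I₂ = I₁ cos²(110° − 100°) = 0.7796 I₀ · cos²(10°) = 0.7561 I₀.
I₃ = I₂ cos²(171° − 110°) = 0.7561 I₀ · cos²(61°) = 0.1777 I₀.
After rotation:
I₁ = I₀ cos²(144° − 72°) = I₀ cos²(72°) = 0.09549 I₀.
I₂ = I₁ cos²(110° − 144°) = 0.09549 I₀ · cos²(34°) = 0.06563 I₀.
I₃ = I₂ cos²(171° − 110°) = 0.06563 I₀ · cos²(61°) = 0.01543 I₀.
Ratio = 0.01543 / 0.1777 = 0.0868.

I_new/I_old ≈ 0.0868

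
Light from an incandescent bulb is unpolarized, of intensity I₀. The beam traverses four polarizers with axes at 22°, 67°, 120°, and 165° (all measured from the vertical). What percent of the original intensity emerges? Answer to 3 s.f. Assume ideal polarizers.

Unpolarized light through the first polarizer → I₁ = ½ I₀, now polarized at 22°.
I₂ = I₁ cos²(67° − 22°) = 0.5 I₀ · cos²(45°) = 0.25 I₀.
I₃ = I₂ cos²(120° − 67°) = 0.25 I₀ · cos²(53°) = 0.09055 I₀.
I₄ = I₃ cos²(165° − 120°) = 0.09055 I₀ · cos²(45°) = 0.04527 I₀.
That is 4.527% of the incident intensity.

≈ 4.53%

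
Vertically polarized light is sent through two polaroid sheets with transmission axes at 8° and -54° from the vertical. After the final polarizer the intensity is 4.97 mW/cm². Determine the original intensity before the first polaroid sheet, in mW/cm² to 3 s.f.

I₁ = I₀ cos²(8° − 0°) = I₀ cos²(8°) = 0.9806 I₀.
I₂ = I₁ cos²(-54° − 8°) = 0.9806 I₀ · cos²(62°) = 0.2161 I₀.
So 4.97 mW/cm² = 0.2161 I₀, giving I₀ = 4.97/0.2161 = 22.99 mW/cm².

I₀ ≈ 23.0 mW/cm²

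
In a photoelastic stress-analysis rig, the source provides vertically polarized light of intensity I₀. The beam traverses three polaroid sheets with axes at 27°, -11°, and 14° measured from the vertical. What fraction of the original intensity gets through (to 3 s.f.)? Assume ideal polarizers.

≈ 0.405 I₀

By Malus's law, I₁ = I₀ cos²(27° − 0°) = I₀ cos²(27°) = 0.7939 I₀.
I₂ = I₁ cos²(-11° − 27°) = 0.7939 I₀ · cos²(38°) = 0.493 I₀.
I₃ = I₂ cos²(14° + 11°) = 0.493 I₀ · cos²(25°) = 0.4049 I₀.
Transmitted fraction = 0.4049.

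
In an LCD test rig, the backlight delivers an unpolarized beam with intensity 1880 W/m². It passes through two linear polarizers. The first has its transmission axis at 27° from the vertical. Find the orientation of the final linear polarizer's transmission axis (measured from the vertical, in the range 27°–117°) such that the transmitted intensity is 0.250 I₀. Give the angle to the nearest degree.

θ ≈ 72°

Unpolarized light through the first polarizer → I₁ = ½ I₀, now polarized at 27°.
Need I₂/I₀ = 0.25, so cos²(θ − 27°) = 0.25 / 0.5 = 0.5.
θ − 27° = arccos(√0.5) = 45.0°, giving θ ≈ 27 + 45.0 = 72.0°.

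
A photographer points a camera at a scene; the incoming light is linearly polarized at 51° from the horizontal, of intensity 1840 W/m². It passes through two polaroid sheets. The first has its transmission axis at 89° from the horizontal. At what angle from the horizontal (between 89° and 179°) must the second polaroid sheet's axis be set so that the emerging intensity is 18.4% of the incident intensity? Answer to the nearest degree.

I₁ = I₀ cos²(89° − 51°) = I₀ cos²(38°) = 0.621 I₀.
Need I₂/I₀ = 0.184, so cos²(θ − 89°) = 0.184 / 0.621 = 0.2963.
θ − 89° = arccos(√0.2963) = 57.0°, giving θ ≈ 89 + 57.0 = 146.0°.

θ ≈ 146°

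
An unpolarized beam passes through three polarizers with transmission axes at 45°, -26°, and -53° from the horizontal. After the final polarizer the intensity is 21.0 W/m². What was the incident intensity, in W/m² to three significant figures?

I₀ ≈ 499 W/m²

Unpolarized light through the first polarizer → I₁ = ½ I₀, now polarized at 45°.
I₂ = I₁ cos²(-26° − 45°) = 0.5 I₀ · cos²(71°) = 0.053 I₀.
I₃ = I₂ cos²(-53° + 26°) = 0.053 I₀ · cos²(27°) = 0.04207 I₀.
So 21.0 W/m² = 0.04207 I₀, giving I₀ = 21.0/0.04207 = 499.1 W/m².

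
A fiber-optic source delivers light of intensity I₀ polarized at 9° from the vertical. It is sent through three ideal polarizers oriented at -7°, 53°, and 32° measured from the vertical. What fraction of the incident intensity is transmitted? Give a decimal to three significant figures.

≈ 0.201 I₀

I₁ = I₀ cos²(-7° − 9°) = I₀ cos²(16°) = 0.924 I₀.
I₂ = I₁ cos²(53° + 7°) = 0.924 I₀ · cos²(60°) = 0.231 I₀.
I₃ = I₂ cos²(32° − 53°) = 0.231 I₀ · cos²(21°) = 0.2013 I₀.
Transmitted fraction = 0.2013.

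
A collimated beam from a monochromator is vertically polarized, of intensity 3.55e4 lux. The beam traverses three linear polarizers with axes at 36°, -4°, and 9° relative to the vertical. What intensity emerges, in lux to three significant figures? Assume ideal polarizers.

I ≈ 1.29e4 lux

I₁ = 3.55e4 lux · cos²(36°) = 2.324e+04 lux.
I₂ = I₁ · cos²(40°) = 2.324e+04 · 0.5868 = 1.363e+04 lux.
I₃ = I₂ · cos²(13°) = 1.363e+04 · 0.9494 = 1.294e+04 lux.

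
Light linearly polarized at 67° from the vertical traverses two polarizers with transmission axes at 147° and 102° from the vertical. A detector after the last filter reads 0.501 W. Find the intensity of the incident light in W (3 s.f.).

I₀ ≈ 33.2 W

I₁ = I₀ cos²(147° − 67°) = I₀ cos²(80°) = 0.03015 I₀.
I₂ = I₁ cos²(102° − 147°) = 0.03015 I₀ · cos²(45°) = 0.01508 I₀.
So 0.501 W = 0.01508 I₀, giving I₀ = 0.501/0.01508 = 33.23 W.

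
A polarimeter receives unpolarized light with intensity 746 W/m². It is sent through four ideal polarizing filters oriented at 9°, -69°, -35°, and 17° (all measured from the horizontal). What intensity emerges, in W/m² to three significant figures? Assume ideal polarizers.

Unpolarized light through the first polarizer → I₁ = 746 W/m²/2 = 373 W/m², polarized at 9°.
I₂ = I₁ · cos²(78°) = 373 · 0.04323 = 16.12 W/m².
I₃ = I₂ · cos²(34°) = 16.12 · 0.6873 = 11.08 W/m².
I₄ = I₃ · cos²(52°) = 11.08 · 0.379 = 4.2 W/m².

I ≈ 4.20 W/m²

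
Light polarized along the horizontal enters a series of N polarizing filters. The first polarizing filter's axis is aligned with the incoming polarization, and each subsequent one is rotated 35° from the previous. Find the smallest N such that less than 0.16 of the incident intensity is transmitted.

N = 6

First polarizer is aligned with the polarization: full transmission.
Each further stage multiplies by cos²(35°) = 0.671.
After N polarizers: T = 0.671^(N−1). Require T < 0.16 ⇒ N−1 > ln(0.16)/ln(0.671) = 4.59, so N−1 ≥ 5 and N = 6.
Check: N=6 gives T = 0.136 < 0.16; N=5 gives T = 0.2027.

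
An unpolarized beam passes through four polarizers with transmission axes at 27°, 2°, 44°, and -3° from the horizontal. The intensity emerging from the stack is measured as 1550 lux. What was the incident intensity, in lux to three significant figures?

I₀ ≈ 1.47e4 lux

Unpolarized light through the first polarizer → I₁ = ½ I₀, now polarized at 27°.
I₂ = I₁ cos²(2° − 27°) = 0.5 I₀ · cos²(25°) = 0.4107 I₀.
I₃ = I₂ cos²(44° − 2°) = 0.4107 I₀ · cos²(42°) = 0.2268 I₀.
I₄ = I₃ cos²(-3° − 44°) = 0.2268 I₀ · cos²(47°) = 0.1055 I₀.
So 1550 lux = 0.1055 I₀, giving I₀ = 1550/0.1055 = 1.469e+04 lux.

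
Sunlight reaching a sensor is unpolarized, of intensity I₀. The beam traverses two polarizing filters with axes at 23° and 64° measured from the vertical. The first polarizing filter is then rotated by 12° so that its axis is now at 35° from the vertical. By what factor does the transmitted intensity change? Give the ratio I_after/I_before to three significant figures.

I_new/I_old ≈ 1.34

Before rotation:
Unpolarized light through the first polarizer → I₁ = ½ I₀, now polarized at 23°.
I₂ = I₁ cos²(64° − 23°) = 0.5 I₀ · cos²(41°) = 0.2848 I₀.
After rotation:
Unpolarized light through the first polarizer → I₁ = ½ I₀, now polarized at 35°.
I₂ = I₁ cos²(64° − 35°) = 0.5 I₀ · cos²(29°) = 0.3825 I₀.
Ratio = 0.3825 / 0.2848 = 1.343.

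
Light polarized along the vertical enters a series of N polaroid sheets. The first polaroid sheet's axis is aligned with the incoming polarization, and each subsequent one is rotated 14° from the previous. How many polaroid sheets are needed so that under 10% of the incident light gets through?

N = 40

First polarizer is aligned with the polarization: full transmission.
Each further stage multiplies by cos²(14°) = 0.9415.
After N polarizers: T = 0.9415^(N−1). Require T < 0.10 ⇒ N−1 > ln(0.10)/ln(0.9415) = 38.18, so N−1 ≥ 39 and N = 40.
Check: N=40 gives T = 0.09517 < 0.10; N=39 gives T = 0.1011.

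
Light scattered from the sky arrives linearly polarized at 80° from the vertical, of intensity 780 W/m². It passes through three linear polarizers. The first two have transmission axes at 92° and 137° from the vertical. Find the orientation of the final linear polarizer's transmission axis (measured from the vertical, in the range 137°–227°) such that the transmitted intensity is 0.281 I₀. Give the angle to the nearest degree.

θ ≈ 177°

By Malus's law, I₁ = I₀ cos²(92° − 80°) = I₀ cos²(12°) = 0.9568 I₀.
I₂ = I₁ cos²(137° − 92°) = 0.9568 I₀ · cos²(45°) = 0.4784 I₀.
Need I₃/I₀ = 0.281, so cos²(θ − 137°) = 0.281 / 0.4784 = 0.5874.
θ − 137° = arccos(√0.5874) = 40.0°, giving θ ≈ 137 + 40.0 = 177.0°.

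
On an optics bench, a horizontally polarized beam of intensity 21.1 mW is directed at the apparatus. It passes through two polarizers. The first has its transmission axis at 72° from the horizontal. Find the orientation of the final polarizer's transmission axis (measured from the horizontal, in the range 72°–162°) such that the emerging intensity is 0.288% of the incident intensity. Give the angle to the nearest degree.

θ ≈ 152°

I₁ = I₀ cos²(72° − 0°) = I₀ cos²(72°) = 0.09549 I₀.
Need I₂/I₀ = 0.00288, so cos²(θ − 72°) = 0.00288 / 0.09549 = 0.03016.
θ − 72° = arccos(√0.03016) = 80.0°, giving θ ≈ 72 + 80.0 = 152.0°.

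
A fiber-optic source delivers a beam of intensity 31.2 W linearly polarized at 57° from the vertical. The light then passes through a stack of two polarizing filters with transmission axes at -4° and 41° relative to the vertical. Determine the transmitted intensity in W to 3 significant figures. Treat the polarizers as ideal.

I ≈ 3.67 W

I₁ = 31.2 W · cos²(61°) = 7.333 W.
I₂ = I₁ · cos²(45°) = 7.333 · 0.5 = 3.667 W.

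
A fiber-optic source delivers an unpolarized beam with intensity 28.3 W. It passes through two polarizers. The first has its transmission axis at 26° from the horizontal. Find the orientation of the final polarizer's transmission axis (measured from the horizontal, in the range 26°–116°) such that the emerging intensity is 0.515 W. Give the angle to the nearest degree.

Unpolarized light through the first polarizer → I₁ = ½ I₀, now polarized at 26°.
Target fraction: 0.515 / 28.3 W = 0.0182 of I₀.
Need I₂/I₀ = 0.0182, so cos²(θ − 26°) = 0.0182 / 0.5 = 0.0364.
θ − 26° = arccos(√0.0364) = 79.0°, giving θ ≈ 26 + 79.0 = 105.0°.

θ ≈ 105°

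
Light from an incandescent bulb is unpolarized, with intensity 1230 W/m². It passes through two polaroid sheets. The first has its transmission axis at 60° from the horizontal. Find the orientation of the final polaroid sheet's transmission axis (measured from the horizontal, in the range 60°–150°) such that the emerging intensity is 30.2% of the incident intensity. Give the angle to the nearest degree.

Unpolarized light through the first polarizer → I₁ = ½ I₀, now polarized at 60°.
Need I₂/I₀ = 0.302, so cos²(θ − 60°) = 0.302 / 0.5 = 0.604.
θ − 60° = arccos(√0.604) = 39.0°, giving θ ≈ 60 + 39.0 = 99.0°.

θ ≈ 99°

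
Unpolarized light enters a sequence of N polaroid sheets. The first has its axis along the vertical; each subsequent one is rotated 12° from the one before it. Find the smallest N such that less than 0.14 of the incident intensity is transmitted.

First polarizer halves the unpolarized light: factor 1/2.
Each further stage multiplies by cos²(12°) = 0.9568.
After N polarizers: T = 0.5·0.9568^(N−1). Require T < 0.14 ⇒ N−1 > ln(0.14/0.5)/ln(0.9568) = 28.81, so N−1 ≥ 29 and N = 30.
Check: N=30 gives T = 0.1388 < 0.14; N=29 gives T = 0.1451.

N = 30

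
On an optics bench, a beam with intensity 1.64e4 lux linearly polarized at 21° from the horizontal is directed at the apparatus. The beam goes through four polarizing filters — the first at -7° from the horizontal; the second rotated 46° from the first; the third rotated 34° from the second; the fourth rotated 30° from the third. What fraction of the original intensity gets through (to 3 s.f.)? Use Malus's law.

By Malus's law, I₁ = 1.64e4 lux · cos²(28°) = 1.279e+04 lux.
I₂ = I₁ · cos²(46°) = 1.279e+04 · 0.4826 = 6170 lux.
I₃ = I₂ · cos²(34°) = 6170 · 0.6873 = 4240 lux.
I₄ = I₃ · cos²(30°) = 4240 · 0.75 = 3180 lux.
Transmitted fraction = 0.1939.

I/I₀ ≈ 0.194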